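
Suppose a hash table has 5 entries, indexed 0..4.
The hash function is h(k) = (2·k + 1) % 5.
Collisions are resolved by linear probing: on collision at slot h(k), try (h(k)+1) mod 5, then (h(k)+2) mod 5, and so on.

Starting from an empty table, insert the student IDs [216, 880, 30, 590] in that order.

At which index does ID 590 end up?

4

216: h=3 -> slot 3
880: h=1 -> slot 1
30: h=1, probe 1,2 -> slot 2
590: h=1, probe 1,2,3,4 -> slot 4
Table: [—, 880, 30, 216, 590]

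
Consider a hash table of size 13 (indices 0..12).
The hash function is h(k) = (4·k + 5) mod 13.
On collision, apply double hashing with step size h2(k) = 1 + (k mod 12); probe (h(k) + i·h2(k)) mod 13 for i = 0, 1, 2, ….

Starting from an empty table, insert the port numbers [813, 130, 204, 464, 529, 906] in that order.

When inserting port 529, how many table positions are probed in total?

2

813: h=7 -> slot 7
130: h=5 -> slot 5
204: h=2 -> slot 2
464: h=2, h2=9, probe 2,11 -> slot 11
529: h=2, h2=2, probe 2,4 -> slot 4
906: h=2, h2=7, probe 2,9 -> slot 9
Table: [∅, ∅, 204, ∅, 529, 130, ∅, 813, ∅, 906, ∅, 464, ∅]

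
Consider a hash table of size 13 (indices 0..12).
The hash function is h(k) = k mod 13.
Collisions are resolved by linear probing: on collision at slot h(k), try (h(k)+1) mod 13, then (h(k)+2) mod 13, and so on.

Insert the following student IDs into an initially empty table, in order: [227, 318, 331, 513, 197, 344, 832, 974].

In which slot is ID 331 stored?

227 hashes to 6; slot 6 is free => place at 6.
318 hashes to 6; 6 taken => place at 7.
331 hashes to 6; 6,7 taken => place at 8.
513 hashes to 6; 6,7,8 taken => place at 9.
197 hashes to 2; slot 2 is free => place at 2.
344 hashes to 6; 6,7,8,9 taken => place at 10.
832 hashes to 0; slot 0 is free => place at 0.
974 hashes to 12; slot 12 is free => place at 12.
Table: [832, ∅, 197, ∅, ∅, ∅, 227, 318, 331, 513, 344, ∅, 974]

8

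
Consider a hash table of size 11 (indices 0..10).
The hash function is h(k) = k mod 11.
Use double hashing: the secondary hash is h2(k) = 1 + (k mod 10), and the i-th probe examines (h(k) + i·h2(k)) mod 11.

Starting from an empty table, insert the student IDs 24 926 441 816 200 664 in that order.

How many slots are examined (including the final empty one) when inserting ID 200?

2

24: h=2 => slot 2
926: h=2, h2=7, probe 2,9 => slot 9
441: h=1 => slot 1
816: h=2, h2=7, probe 2,9,5 => slot 5
200: h=2, h2=1, probe 2,3 => slot 3
664: h=4 => slot 4
Table: [., 441, 24, 200, 664, 816, ., ., ., 926, .]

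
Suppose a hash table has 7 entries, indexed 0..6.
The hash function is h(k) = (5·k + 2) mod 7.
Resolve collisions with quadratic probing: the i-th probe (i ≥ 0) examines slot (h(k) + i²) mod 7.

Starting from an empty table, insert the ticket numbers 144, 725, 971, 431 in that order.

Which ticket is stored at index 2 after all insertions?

725

144 hashes to 1; slot 1 is free → place at 1.
725 hashes to 1; 1 taken → place at 2.
971 hashes to 6; slot 6 is free → place at 6.
431 hashes to 1; 1,2 taken → place at 5.
Table: [-, 144, 725, -, -, 431, 971]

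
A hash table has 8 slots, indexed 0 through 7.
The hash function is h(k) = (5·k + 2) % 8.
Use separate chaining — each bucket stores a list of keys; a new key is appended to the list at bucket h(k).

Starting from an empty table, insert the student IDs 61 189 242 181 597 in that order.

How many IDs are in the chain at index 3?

Insert 61: h=3, bucket 3 empty → new chain.
Insert 189: h=3, bucket 3 nonempty → append to chain.
Insert 242: h=4, bucket 4 empty → new chain.
Insert 181: h=3, bucket 3 nonempty → append to chain.
Insert 597: h=3, bucket 3 nonempty → append to chain.
Final buckets:
0: —
1: —
2: —
3: 61 -> 189 -> 181 -> 597
4: 242
5: —
6: —
7: —

4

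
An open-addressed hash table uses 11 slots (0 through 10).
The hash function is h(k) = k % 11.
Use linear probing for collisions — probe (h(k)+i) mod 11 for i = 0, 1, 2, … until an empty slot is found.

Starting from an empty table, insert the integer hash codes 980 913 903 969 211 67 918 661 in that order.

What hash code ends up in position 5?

67

980: h=1 => slot 1
913: h=0 => slot 0
903: h=1, probe 1,2 => slot 2
969: h=1, probe 1,2,3 => slot 3
211: h=2, probe 2,3,4 => slot 4
67: h=1, probe 1,2,3,4,5 => slot 5
918: h=5, probe 5,6 => slot 6
661: h=1, probe 1,2,3,4,5,6,7 => slot 7
Table: [913, 980, 903, 969, 211, 67, 918, 661, -, -, -]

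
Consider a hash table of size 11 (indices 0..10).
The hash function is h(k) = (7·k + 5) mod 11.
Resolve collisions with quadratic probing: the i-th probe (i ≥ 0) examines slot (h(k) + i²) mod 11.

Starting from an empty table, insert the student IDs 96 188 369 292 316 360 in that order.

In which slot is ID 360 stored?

96 hashes to 6; slot 6 is free -> place at 6.
188 hashes to 1; slot 1 is free -> place at 1.
369 hashes to 3; slot 3 is free -> place at 3.
292 hashes to 3; 3 taken -> place at 4.
316 hashes to 6; 6 taken -> place at 7.
360 hashes to 6; 6,7 taken -> place at 10.
Table: [_, 188, _, 369, 292, _, 96, 316, _, _, 360]

10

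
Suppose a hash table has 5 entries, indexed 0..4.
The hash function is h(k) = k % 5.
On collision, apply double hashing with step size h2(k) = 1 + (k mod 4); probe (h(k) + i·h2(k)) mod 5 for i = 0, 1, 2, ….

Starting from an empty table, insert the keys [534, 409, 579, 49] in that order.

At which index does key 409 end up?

534 hashes to 4; slot 4 is free -> place at 4.
409 hashes to 4, h2=2; 4 taken -> place at 1.
579 hashes to 4, h2=4; 4 taken -> place at 3.
49 hashes to 4, h2=2; 4,1,3 taken -> place at 0.
Table: [49, 409, —, 579, 534]

1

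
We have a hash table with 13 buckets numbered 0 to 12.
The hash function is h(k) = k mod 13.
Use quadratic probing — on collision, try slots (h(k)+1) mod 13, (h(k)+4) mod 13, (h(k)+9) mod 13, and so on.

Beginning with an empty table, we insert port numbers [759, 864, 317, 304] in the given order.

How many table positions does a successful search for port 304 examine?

759 hashes to 5; slot 5 is free → place at 5.
864 hashes to 6; slot 6 is free → place at 6.
317 hashes to 5; 5,6 taken → place at 9.
304 hashes to 5; 5,6,9 taken → place at 1.
Table: [∅, 304, ∅, ∅, ∅, 759, 864, ∅, ∅, 317, ∅, ∅, ∅]
Lookup 304: h=5, probe 5,6,9,1 → found at 1.

4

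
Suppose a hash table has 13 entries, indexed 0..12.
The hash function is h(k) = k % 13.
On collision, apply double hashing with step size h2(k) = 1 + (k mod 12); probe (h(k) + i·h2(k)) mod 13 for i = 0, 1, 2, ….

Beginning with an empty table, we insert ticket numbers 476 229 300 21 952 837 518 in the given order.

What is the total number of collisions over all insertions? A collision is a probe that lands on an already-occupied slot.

3

476 hashes to 8; slot 8 is free -> place at 8.
229 hashes to 8, h2=2; 8 taken -> place at 10.
300 hashes to 1; slot 1 is free -> place at 1.
21 hashes to 8, h2=10; 8 taken -> place at 5.
952 hashes to 3; slot 3 is free -> place at 3.
837 hashes to 5, h2=10; 5 taken -> place at 2.
518 hashes to 11; slot 11 is free -> place at 11.
Table: [-, 300, 837, 952, -, 21, -, -, 476, -, 229, 518, -]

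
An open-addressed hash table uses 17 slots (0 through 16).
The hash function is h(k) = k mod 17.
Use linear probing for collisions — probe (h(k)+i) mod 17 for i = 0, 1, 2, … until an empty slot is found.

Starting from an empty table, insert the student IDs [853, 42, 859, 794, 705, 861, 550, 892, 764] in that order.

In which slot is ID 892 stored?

13

Insert 853: h=3, slot 3 empty -> index 3.
Insert 42: h=8, slot 8 empty -> index 8.
Insert 859: h=9, slot 9 empty -> index 9.
Insert 794: h=12, slot 12 empty -> index 12.
Insert 705: h=8, slots 8,9 occupied -> index 10.
Insert 861: h=11, slot 11 empty -> index 11.
Insert 550: h=6, slot 6 empty -> index 6.
Insert 892: h=8, slots 8,9,10,11,12 occupied -> index 13.
Insert 764: h=16, slot 16 empty -> index 16.
Table: [., ., ., 853, ., ., 550, ., 42, 859, 705, 861, 794, 892, ., ., 764]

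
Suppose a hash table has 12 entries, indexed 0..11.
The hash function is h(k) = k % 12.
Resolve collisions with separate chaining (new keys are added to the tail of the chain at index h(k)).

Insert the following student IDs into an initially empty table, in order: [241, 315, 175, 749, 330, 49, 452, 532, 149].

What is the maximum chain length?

241 → bucket 1
315 → bucket 3
175 → bucket 7
749 → bucket 5
330 → bucket 6
49 → bucket 1 (collision)
452 → bucket 8
532 → bucket 4
149 → bucket 5 (collision)
Final buckets:
0: .
1: 241 -> 49
2: .
3: 315
4: 532
5: 749 -> 149
6: 330
7: 175
8: 452
9: .
10: .
11: .

2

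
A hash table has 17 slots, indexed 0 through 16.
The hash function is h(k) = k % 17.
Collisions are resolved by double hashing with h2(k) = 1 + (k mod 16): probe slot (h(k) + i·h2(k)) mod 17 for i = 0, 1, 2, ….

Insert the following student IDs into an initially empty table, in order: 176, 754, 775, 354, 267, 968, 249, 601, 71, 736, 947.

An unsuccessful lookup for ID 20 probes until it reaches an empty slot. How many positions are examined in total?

2

176 hashes to 6; slot 6 is free → place at 6.
754 hashes to 6, h2=3; 6 taken → place at 9.
775 hashes to 10; slot 10 is free → place at 10.
354 hashes to 14; slot 14 is free → place at 14.
267 hashes to 12; slot 12 is free → place at 12.
968 hashes to 16; slot 16 is free → place at 16.
249 hashes to 11; slot 11 is free → place at 11.
601 hashes to 6, h2=10; 6,16,9 taken → place at 2.
71 hashes to 3; slot 3 is free → place at 3.
736 hashes to 5; slot 5 is free → place at 5.
947 hashes to 12, h2=4; 12,16,3 taken → place at 7.
Table: [—, —, 601, 71, —, 736, 176, 947, —, 754, 775, 249, 267, —, 354, —, 968]
Lookup 20: h=3, h2=5, probe 3,8 → slot 8 empty, not found.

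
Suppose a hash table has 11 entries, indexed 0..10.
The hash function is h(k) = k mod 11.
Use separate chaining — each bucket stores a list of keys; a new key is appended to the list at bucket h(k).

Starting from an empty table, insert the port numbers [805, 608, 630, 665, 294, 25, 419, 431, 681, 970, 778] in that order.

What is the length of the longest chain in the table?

3

805 -> bucket 2
608 -> bucket 3
630 -> bucket 3 (collision)
665 -> bucket 5
294 -> bucket 8
25 -> bucket 3 (collision)
419 -> bucket 1
431 -> bucket 2 (collision)
681 -> bucket 10
970 -> bucket 2 (collision)
778 -> bucket 8 (collision)
Final buckets:
0: ∅
1: 419
2: 805 -> 431 -> 970
3: 608 -> 630 -> 25
4: ∅
5: 665
6: ∅
7: ∅
8: 294 -> 778
9: ∅
10: 681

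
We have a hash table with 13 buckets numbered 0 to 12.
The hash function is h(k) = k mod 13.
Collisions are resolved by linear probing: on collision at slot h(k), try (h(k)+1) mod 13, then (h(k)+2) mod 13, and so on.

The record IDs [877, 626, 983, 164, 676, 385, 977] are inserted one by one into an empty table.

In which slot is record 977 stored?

3

Insert 877: h=6, slot 6 empty => index 6.
Insert 626: h=2, slot 2 empty => index 2.
Insert 983: h=8, slot 8 empty => index 8.
Insert 164: h=8, slot 8 occupied => index 9.
Insert 676: h=0, slot 0 empty => index 0.
Insert 385: h=8, slots 8,9 occupied => index 10.
Insert 977: h=2, slot 2 occupied => index 3.
Table: [676, _, 626, 977, _, _, 877, _, 983, 164, 385, _, _]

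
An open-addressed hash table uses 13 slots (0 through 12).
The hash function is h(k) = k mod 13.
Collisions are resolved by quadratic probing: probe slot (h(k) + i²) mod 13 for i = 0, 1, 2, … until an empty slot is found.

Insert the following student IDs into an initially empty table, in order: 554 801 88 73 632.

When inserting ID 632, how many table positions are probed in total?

4

Insert 554: h=8, slot 8 empty -> index 8.
Insert 801: h=8, slot 8 occupied -> index 9.
Insert 88: h=10, slot 10 empty -> index 10.
Insert 73: h=8, slots 8,9 occupied -> index 12.
Insert 632: h=8, slots 8,9,12 occupied -> index 4.
Table: [—, —, —, —, 632, —, —, —, 554, 801, 88, —, 73]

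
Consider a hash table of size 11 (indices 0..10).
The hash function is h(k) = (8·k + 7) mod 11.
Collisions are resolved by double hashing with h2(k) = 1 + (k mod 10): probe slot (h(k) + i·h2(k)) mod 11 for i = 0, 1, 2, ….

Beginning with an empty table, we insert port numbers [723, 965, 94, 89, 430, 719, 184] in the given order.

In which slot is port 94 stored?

10

723 hashes to 5; slot 5 is free → place at 5.
965 hashes to 5, h2=6; 5 taken → place at 0.
94 hashes to 0, h2=5; 0,5 taken → place at 10.
89 hashes to 4; slot 4 is free → place at 4.
430 hashes to 4, h2=1; 4,5 taken → place at 6.
719 hashes to 6, h2=10; 6,5,4 taken → place at 3.
184 hashes to 5, h2=5; 5,10,4 taken → place at 9.
Table: [965, ., ., 719, 89, 723, 430, ., ., 184, 94]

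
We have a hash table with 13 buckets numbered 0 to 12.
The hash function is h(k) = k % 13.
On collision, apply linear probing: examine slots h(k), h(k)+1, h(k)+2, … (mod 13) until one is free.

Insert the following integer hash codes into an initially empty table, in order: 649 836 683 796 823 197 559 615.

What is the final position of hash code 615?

6

Insert 649: h=12, slot 12 empty => index 12.
Insert 836: h=4, slot 4 empty => index 4.
Insert 683: h=7, slot 7 empty => index 7.
Insert 796: h=3, slot 3 empty => index 3.
Insert 823: h=4, slot 4 occupied => index 5.
Insert 197: h=2, slot 2 empty => index 2.
Insert 559: h=0, slot 0 empty => index 0.
Insert 615: h=4, slots 4,5 occupied => index 6.
Table: [559, _, 197, 796, 836, 823, 615, 683, _, _, _, _, 649]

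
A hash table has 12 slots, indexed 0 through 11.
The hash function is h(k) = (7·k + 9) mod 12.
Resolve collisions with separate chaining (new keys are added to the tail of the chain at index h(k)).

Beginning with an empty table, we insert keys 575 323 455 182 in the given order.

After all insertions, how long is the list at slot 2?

3

Insert 575: h=2, bucket 2 empty -> new chain.
Insert 323: h=2, bucket 2 nonempty -> append to chain.
Insert 455: h=2, bucket 2 nonempty -> append to chain.
Insert 182: h=11, bucket 11 empty -> new chain.
Final buckets:
0: —
1: —
2: 575 -> 323 -> 455
3: —
4: —
5: —
6: —
7: —
8: —
9: —
10: —
11: 182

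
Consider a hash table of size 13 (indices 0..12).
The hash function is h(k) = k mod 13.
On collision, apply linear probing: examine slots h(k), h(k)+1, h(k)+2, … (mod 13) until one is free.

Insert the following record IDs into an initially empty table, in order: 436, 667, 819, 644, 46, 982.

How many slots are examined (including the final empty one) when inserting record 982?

4

436: h=7 => slot 7
667: h=4 => slot 4
819: h=0 => slot 0
644: h=7, probe 7,8 => slot 8
46: h=7, probe 7,8,9 => slot 9
982: h=7, probe 7,8,9,10 => slot 10
Table: [819, ∅, ∅, ∅, 667, ∅, ∅, 436, 644, 46, 982, ∅, ∅]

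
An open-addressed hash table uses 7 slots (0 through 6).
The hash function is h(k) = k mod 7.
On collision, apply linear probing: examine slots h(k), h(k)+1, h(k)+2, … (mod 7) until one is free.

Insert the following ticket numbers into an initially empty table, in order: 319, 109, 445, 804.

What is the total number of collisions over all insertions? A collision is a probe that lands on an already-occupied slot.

4

319 hashes to 4; slot 4 is free => place at 4.
109 hashes to 4; 4 taken => place at 5.
445 hashes to 4; 4,5 taken => place at 6.
804 hashes to 6; 6 taken => place at 0.
Table: [804, ., ., ., 319, 109, 445]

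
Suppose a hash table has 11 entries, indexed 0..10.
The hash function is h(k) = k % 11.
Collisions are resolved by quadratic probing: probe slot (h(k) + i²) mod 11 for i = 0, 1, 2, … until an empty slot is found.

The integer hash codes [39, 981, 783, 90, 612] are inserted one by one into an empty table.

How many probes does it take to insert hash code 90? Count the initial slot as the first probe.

39 hashes to 6; slot 6 is free => place at 6.
981 hashes to 2; slot 2 is free => place at 2.
783 hashes to 2; 2 taken => place at 3.
90 hashes to 2; 2,3,6 taken => place at 0.
612 hashes to 7; slot 7 is free => place at 7.
Table: [90, ∅, 981, 783, ∅, ∅, 39, 612, ∅, ∅, ∅]

4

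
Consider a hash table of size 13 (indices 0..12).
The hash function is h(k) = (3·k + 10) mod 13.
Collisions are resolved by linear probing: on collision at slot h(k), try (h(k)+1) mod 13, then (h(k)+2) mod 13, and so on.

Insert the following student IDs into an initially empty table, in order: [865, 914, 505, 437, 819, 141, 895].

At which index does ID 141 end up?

6

865 hashes to 5; slot 5 is free => place at 5.
914 hashes to 9; slot 9 is free => place at 9.
505 hashes to 4; slot 4 is free => place at 4.
437 hashes to 8; slot 8 is free => place at 8.
819 hashes to 10; slot 10 is free => place at 10.
141 hashes to 4; 4,5 taken => place at 6.
895 hashes to 4; 4,5,6 taken => place at 7.
Table: [_, _, _, _, 505, 865, 141, 895, 437, 914, 819, _, _]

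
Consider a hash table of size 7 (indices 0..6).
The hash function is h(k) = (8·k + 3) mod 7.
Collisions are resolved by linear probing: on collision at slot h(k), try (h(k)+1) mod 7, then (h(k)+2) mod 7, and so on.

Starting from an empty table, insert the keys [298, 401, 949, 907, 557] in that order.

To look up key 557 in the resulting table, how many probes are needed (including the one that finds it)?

4

Insert 298: h=0, slot 0 empty -> index 0.
Insert 401: h=5, slot 5 empty -> index 5.
Insert 949: h=0, slot 0 occupied -> index 1.
Insert 907: h=0, slots 0,1 occupied -> index 2.
Insert 557: h=0, slots 0,1,2 occupied -> index 3.
Table: [298, 949, 907, 557, ., 401, .]
Lookup 557: h=0, probe 0,1,2,3 → found at 3.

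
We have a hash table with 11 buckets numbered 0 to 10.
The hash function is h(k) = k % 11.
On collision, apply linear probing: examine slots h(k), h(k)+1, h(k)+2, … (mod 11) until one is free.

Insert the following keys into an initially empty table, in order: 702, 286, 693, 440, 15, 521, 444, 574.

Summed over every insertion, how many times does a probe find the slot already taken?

702: h=9 => slot 9
286: h=0 => slot 0
693: h=0, probe 0,1 => slot 1
440: h=0, probe 0,1,2 => slot 2
15: h=4 => slot 4
521: h=4, probe 4,5 => slot 5
444: h=4, probe 4,5,6 => slot 6
574: h=2, probe 2,3 => slot 3
Table: [286, 693, 440, 574, 15, 521, 444, -, -, 702, -]

7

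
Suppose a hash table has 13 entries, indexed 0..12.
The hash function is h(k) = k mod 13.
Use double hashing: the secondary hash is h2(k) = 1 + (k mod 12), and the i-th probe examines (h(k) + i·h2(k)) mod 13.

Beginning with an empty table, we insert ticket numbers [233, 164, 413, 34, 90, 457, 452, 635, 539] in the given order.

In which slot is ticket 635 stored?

233: h=12 -> slot 12
164: h=8 -> slot 8
413: h=10 -> slot 10
34: h=8, h2=11, probe 8,6 -> slot 6
90: h=12, h2=7, probe 12,6,0 -> slot 0
457: h=2 -> slot 2
452: h=10, h2=9, probe 10,6,2,11 -> slot 11
635: h=11, h2=12, probe 11,10,9 -> slot 9
539: h=6, h2=12, probe 6,5 -> slot 5
Table: [90, ∅, 457, ∅, ∅, 539, 34, ∅, 164, 635, 413, 452, 233]

9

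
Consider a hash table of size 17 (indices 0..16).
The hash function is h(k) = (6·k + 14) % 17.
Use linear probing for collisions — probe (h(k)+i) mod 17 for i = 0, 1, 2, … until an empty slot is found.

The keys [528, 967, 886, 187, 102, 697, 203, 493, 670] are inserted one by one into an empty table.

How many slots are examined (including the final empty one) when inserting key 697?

528 hashes to 3; slot 3 is free -> place at 3.
967 hashes to 2; slot 2 is free -> place at 2.
886 hashes to 9; slot 9 is free -> place at 9.
187 hashes to 14; slot 14 is free -> place at 14.
102 hashes to 14; 14 taken -> place at 15.
697 hashes to 14; 14,15 taken -> place at 16.
203 hashes to 8; slot 8 is free -> place at 8.
493 hashes to 14; 14,15,16 taken -> place at 0.
670 hashes to 5; slot 5 is free -> place at 5.
Table: [493, ., 967, 528, ., 670, ., ., 203, 886, ., ., ., ., 187, 102, 697]

3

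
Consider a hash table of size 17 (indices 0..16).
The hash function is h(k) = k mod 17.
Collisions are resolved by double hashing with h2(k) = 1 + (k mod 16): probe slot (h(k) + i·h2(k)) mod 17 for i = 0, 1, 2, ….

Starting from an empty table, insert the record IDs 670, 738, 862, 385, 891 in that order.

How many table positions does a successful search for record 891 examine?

Insert 670: h=7, slot 7 empty => index 7.
Insert 738: h=7, h2=3, slot 7 occupied => index 10.
Insert 862: h=12, slot 12 empty => index 12.
Insert 385: h=11, slot 11 empty => index 11.
Insert 891: h=7, h2=12, slot 7 occupied => index 2.
Table: [_, _, 891, _, _, _, _, 670, _, _, 738, 385, 862, _, _, _, _]
Lookup 891: h=7, h2=12, probe 7,2 → found at 2.

2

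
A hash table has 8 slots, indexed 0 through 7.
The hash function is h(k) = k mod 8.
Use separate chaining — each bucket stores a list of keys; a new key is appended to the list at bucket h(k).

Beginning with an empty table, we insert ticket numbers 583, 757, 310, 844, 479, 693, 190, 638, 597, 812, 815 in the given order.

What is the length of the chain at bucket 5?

583 → bucket 7
757 → bucket 5
310 → bucket 6
844 → bucket 4
479 → bucket 7 (collision)
693 → bucket 5 (collision)
190 → bucket 6 (collision)
638 → bucket 6 (collision)
597 → bucket 5 (collision)
812 → bucket 4 (collision)
815 → bucket 7 (collision)
Final buckets:
0: .
1: .
2: .
3: .
4: 844 -> 812
5: 757 -> 693 -> 597
6: 310 -> 190 -> 638
7: 583 -> 479 -> 815

3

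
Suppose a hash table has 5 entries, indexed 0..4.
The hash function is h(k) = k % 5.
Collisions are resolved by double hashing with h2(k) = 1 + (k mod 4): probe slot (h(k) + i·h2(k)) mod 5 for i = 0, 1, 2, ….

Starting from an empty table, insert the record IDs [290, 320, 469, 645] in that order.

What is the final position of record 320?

1

290 hashes to 0; slot 0 is free => place at 0.
320 hashes to 0, h2=1; 0 taken => place at 1.
469 hashes to 4; slot 4 is free => place at 4.
645 hashes to 0, h2=2; 0 taken => place at 2.
Table: [290, 320, 645, ., 469]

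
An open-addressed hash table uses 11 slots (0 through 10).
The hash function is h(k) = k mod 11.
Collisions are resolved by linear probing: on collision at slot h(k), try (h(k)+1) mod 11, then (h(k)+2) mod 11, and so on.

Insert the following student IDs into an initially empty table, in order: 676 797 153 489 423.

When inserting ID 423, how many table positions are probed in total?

4

676: h=5 → slot 5
797: h=5, probe 5,6 → slot 6
153: h=10 → slot 10
489: h=5, probe 5,6,7 → slot 7
423: h=5, probe 5,6,7,8 → slot 8
Table: [., ., ., ., ., 676, 797, 489, 423, ., 153]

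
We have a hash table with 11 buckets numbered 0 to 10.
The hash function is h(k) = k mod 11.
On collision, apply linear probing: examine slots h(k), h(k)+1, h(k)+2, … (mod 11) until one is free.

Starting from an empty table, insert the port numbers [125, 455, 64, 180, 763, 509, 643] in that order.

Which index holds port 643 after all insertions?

Insert 125: h=4, slot 4 empty => index 4.
Insert 455: h=4, slot 4 occupied => index 5.
Insert 64: h=9, slot 9 empty => index 9.
Insert 180: h=4, slots 4,5 occupied => index 6.
Insert 763: h=4, slots 4,5,6 occupied => index 7.
Insert 509: h=3, slot 3 empty => index 3.
Insert 643: h=5, slots 5,6,7 occupied => index 8.
Table: [-, -, -, 509, 125, 455, 180, 763, 643, 64, -]

8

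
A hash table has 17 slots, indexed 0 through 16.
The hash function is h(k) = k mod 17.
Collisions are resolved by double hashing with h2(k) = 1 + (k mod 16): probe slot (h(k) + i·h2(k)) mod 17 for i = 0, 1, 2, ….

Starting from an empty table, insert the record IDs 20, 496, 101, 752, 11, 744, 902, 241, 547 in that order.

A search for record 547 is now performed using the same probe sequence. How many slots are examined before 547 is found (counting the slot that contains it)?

4

20: h=3 → slot 3
496: h=3, h2=1, probe 3,4 → slot 4
101: h=16 → slot 16
752: h=4, h2=1, probe 4,5 → slot 5
11: h=11 → slot 11
744: h=13 → slot 13
902: h=1 → slot 1
241: h=3, h2=2, probe 3,5,7 → slot 7
547: h=3, h2=4, probe 3,7,11,15 → slot 15
Table: [_, 902, _, 20, 496, 752, _, 241, _, _, _, 11, _, 744, _, 547, 101]
Lookup 547: h=3, h2=4, probe 3,7,11,15 → found at 15.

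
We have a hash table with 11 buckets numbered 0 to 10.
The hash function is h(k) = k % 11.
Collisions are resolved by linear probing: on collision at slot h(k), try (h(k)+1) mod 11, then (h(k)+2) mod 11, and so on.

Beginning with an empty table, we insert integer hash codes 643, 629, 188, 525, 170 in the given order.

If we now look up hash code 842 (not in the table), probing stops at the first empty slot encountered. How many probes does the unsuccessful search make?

2

Insert 643: h=5, slot 5 empty -> index 5.
Insert 629: h=2, slot 2 empty -> index 2.
Insert 188: h=1, slot 1 empty -> index 1.
Insert 525: h=8, slot 8 empty -> index 8.
Insert 170: h=5, slot 5 occupied -> index 6.
Table: [_, 188, 629, _, _, 643, 170, _, 525, _, _]
Lookup 842: h=6, probe 6,7 → slot 7 empty, not found.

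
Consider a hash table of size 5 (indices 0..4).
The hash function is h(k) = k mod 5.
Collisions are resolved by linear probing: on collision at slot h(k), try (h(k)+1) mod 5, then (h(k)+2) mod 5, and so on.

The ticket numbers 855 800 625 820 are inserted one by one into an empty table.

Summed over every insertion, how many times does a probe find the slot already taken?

855 hashes to 0; slot 0 is free -> place at 0.
800 hashes to 0; 0 taken -> place at 1.
625 hashes to 0; 0,1 taken -> place at 2.
820 hashes to 0; 0,1,2 taken -> place at 3.
Table: [855, 800, 625, 820, —]

6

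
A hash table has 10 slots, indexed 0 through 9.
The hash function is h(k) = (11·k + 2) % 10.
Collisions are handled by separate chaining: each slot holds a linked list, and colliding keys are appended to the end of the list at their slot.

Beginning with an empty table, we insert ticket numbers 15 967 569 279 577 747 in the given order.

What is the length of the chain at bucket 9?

3

Insert 15: h=7, bucket 7 empty -> new chain.
Insert 967: h=9, bucket 9 empty -> new chain.
Insert 569: h=1, bucket 1 empty -> new chain.
Insert 279: h=1, bucket 1 nonempty -> append to chain.
Insert 577: h=9, bucket 9 nonempty -> append to chain.
Insert 747: h=9, bucket 9 nonempty -> append to chain.
Final buckets:
0: .
1: 569 -> 279
2: .
3: .
4: .
5: .
6: .
7: 15
8: .
9: 967 -> 577 -> 747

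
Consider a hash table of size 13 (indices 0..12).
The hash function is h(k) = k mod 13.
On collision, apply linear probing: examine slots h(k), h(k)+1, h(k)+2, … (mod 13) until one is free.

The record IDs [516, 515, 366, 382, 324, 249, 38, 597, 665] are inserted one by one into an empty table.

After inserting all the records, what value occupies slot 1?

516 hashes to 9; slot 9 is free -> place at 9.
515 hashes to 8; slot 8 is free -> place at 8.
366 hashes to 2; slot 2 is free -> place at 2.
382 hashes to 5; slot 5 is free -> place at 5.
324 hashes to 12; slot 12 is free -> place at 12.
249 hashes to 2; 2 taken -> place at 3.
38 hashes to 12; 12 taken -> place at 0.
597 hashes to 12; 12,0 taken -> place at 1.
665 hashes to 2; 2,3 taken -> place at 4.
Table: [38, 597, 366, 249, 665, 382, ., ., 515, 516, ., ., 324]

597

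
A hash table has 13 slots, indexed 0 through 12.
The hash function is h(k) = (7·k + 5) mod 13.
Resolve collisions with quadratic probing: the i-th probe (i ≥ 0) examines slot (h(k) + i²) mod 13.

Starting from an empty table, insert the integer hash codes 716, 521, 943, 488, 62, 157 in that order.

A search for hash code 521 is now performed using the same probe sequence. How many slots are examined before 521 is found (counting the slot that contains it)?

716: h=12 → slot 12
521: h=12, probe 12,0 → slot 0
943: h=2 → slot 2
488: h=2, probe 2,3 → slot 3
62: h=10 → slot 10
157: h=12, probe 12,0,3,8 → slot 8
Table: [521, ., 943, 488, ., ., ., ., 157, ., 62, ., 716]
Lookup 521: h=12, probe 12,0 → found at 0.

2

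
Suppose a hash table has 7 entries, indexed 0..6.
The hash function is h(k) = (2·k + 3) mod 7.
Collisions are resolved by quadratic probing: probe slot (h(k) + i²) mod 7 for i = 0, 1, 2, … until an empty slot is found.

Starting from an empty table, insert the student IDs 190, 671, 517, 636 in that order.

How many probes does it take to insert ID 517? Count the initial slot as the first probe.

2

190: h=5 => slot 5
671: h=1 => slot 1
517: h=1, probe 1,2 => slot 2
636: h=1, probe 1,2,5,3 => slot 3
Table: [-, 671, 517, 636, -, 190, -]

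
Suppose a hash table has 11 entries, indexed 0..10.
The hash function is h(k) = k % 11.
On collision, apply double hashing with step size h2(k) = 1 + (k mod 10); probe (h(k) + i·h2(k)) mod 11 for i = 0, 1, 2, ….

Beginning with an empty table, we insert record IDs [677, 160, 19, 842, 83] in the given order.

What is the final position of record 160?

7

677 hashes to 6; slot 6 is free → place at 6.
160 hashes to 6, h2=1; 6 taken → place at 7.
19 hashes to 8; slot 8 is free → place at 8.
842 hashes to 6, h2=3; 6 taken → place at 9.
83 hashes to 6, h2=4; 6 taken → place at 10.
Table: [., ., ., ., ., ., 677, 160, 19, 842, 83]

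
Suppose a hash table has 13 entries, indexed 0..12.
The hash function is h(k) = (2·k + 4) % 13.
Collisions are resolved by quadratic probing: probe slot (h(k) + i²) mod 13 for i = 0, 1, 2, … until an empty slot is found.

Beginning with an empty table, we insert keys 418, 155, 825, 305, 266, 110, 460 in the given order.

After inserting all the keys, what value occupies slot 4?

Insert 418: h=8, slot 8 empty => index 8.
Insert 155: h=2, slot 2 empty => index 2.
Insert 825: h=3, slot 3 empty => index 3.
Insert 305: h=3, slot 3 occupied => index 4.
Insert 266: h=3, slots 3,4 occupied => index 7.
Insert 110: h=3, slots 3,4,7 occupied => index 12.
Insert 460: h=1, slot 1 empty => index 1.
Table: [_, 460, 155, 825, 305, _, _, 266, 418, _, _, _, 110]

305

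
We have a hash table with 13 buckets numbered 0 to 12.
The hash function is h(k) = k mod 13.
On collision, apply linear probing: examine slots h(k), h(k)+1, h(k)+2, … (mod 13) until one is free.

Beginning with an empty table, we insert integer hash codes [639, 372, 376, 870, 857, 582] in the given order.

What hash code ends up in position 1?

857

639 hashes to 2; slot 2 is free → place at 2.
372 hashes to 8; slot 8 is free → place at 8.
376 hashes to 12; slot 12 is free → place at 12.
870 hashes to 12; 12 taken → place at 0.
857 hashes to 12; 12,0 taken → place at 1.
582 hashes to 10; slot 10 is free → place at 10.
Table: [870, 857, 639, ., ., ., ., ., 372, ., 582, ., 376]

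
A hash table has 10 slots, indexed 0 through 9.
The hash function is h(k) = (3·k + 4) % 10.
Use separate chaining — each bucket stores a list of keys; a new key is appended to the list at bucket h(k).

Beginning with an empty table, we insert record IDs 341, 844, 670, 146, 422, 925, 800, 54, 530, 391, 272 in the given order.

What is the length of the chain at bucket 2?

1

341 -> bucket 7
844 -> bucket 6
670 -> bucket 4
146 -> bucket 2
422 -> bucket 0
925 -> bucket 9
800 -> bucket 4 (collision)
54 -> bucket 6 (collision)
530 -> bucket 4 (collision)
391 -> bucket 7 (collision)
272 -> bucket 0 (collision)
Final buckets:
0: 422 -> 272
1: .
2: 146
3: .
4: 670 -> 800 -> 530
5: .
6: 844 -> 54
7: 341 -> 391
8: .
9: 925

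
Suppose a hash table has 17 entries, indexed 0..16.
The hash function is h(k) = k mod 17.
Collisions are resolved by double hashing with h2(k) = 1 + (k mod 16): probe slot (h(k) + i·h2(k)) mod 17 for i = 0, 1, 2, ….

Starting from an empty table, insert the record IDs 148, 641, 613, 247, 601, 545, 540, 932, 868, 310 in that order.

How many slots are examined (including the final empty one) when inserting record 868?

Insert 148: h=12, slot 12 empty → index 12.
Insert 641: h=12, h2=2, slot 12 occupied → index 14.
Insert 613: h=1, slot 1 empty → index 1.
Insert 247: h=9, slot 9 empty → index 9.
Insert 601: h=6, slot 6 empty → index 6.
Insert 545: h=1, h2=2, slot 1 occupied → index 3.
Insert 540: h=13, slot 13 empty → index 13.
Insert 932: h=14, h2=5, slot 14 occupied → index 2.
Insert 868: h=1, h2=5, slots 1,6 occupied → index 11.
Insert 310: h=4, slot 4 empty → index 4.
Table: [—, 613, 932, 545, 310, —, 601, —, —, 247, —, 868, 148, 540, 641, —, —]

3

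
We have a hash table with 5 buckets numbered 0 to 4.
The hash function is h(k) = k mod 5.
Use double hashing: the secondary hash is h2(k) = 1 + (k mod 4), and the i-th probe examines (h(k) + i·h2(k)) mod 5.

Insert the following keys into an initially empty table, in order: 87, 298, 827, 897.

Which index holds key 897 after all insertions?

87: h=2 -> slot 2
298: h=3 -> slot 3
827: h=2, h2=4, probe 2,1 -> slot 1
897: h=2, h2=2, probe 2,4 -> slot 4
Table: [., 827, 87, 298, 897]

4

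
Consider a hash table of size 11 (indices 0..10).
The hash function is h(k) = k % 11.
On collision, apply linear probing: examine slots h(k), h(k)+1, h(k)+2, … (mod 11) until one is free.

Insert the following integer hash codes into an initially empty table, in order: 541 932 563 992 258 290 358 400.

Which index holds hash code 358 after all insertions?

7

Insert 541: h=2, slot 2 empty -> index 2.
Insert 932: h=8, slot 8 empty -> index 8.
Insert 563: h=2, slot 2 occupied -> index 3.
Insert 992: h=2, slots 2,3 occupied -> index 4.
Insert 258: h=5, slot 5 empty -> index 5.
Insert 290: h=4, slots 4,5 occupied -> index 6.
Insert 358: h=6, slot 6 occupied -> index 7.
Insert 400: h=4, slots 4,5,6,7,8 occupied -> index 9.
Table: [-, -, 541, 563, 992, 258, 290, 358, 932, 400, -]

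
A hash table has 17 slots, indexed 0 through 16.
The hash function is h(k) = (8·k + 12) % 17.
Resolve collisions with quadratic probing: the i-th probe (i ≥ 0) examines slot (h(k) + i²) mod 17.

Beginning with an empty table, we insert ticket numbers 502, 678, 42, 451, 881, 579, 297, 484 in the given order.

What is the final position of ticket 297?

9

502 hashes to 16; slot 16 is free -> place at 16.
678 hashes to 13; slot 13 is free -> place at 13.
42 hashes to 8; slot 8 is free -> place at 8.
451 hashes to 16; 16 taken -> place at 0.
881 hashes to 5; slot 5 is free -> place at 5.
579 hashes to 3; slot 3 is free -> place at 3.
297 hashes to 8; 8 taken -> place at 9.
484 hashes to 8; 8,9 taken -> place at 12.
Table: [451, _, _, 579, _, 881, _, _, 42, 297, _, _, 484, 678, _, _, 502]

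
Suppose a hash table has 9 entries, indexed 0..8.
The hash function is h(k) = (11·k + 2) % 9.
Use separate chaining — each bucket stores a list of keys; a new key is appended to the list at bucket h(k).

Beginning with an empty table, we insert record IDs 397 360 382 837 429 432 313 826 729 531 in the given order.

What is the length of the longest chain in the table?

5

Insert 397: h=4, bucket 4 empty -> new chain.
Insert 360: h=2, bucket 2 empty -> new chain.
Insert 382: h=1, bucket 1 empty -> new chain.
Insert 837: h=2, bucket 2 nonempty -> append to chain.
Insert 429: h=5, bucket 5 empty -> new chain.
Insert 432: h=2, bucket 2 nonempty -> append to chain.
Insert 313: h=7, bucket 7 empty -> new chain.
Insert 826: h=7, bucket 7 nonempty -> append to chain.
Insert 729: h=2, bucket 2 nonempty -> append to chain.
Insert 531: h=2, bucket 2 nonempty -> append to chain.
Final buckets:
0: _
1: 382
2: 360 -> 837 -> 432 -> 729 -> 531
3: _
4: 397
5: 429
6: _
7: 313 -> 826
8: _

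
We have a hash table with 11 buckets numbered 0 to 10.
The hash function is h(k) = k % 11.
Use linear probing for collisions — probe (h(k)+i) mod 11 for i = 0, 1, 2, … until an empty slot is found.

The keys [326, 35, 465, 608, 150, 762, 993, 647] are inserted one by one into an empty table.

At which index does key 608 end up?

4

326: h=7 => slot 7
35: h=2 => slot 2
465: h=3 => slot 3
608: h=3, probe 3,4 => slot 4
150: h=7, probe 7,8 => slot 8
762: h=3, probe 3,4,5 => slot 5
993: h=3, probe 3,4,5,6 => slot 6
647: h=9 => slot 9
Table: [., ., 35, 465, 608, 762, 993, 326, 150, 647, .]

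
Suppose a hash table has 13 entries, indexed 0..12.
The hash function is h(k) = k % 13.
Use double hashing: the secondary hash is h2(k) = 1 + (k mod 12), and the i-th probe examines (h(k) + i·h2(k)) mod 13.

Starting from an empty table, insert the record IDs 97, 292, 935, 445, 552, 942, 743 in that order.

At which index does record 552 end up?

7

97 hashes to 6; slot 6 is free => place at 6.
292 hashes to 6, h2=5; 6 taken => place at 11.
935 hashes to 12; slot 12 is free => place at 12.
445 hashes to 3; slot 3 is free => place at 3.
552 hashes to 6, h2=1; 6 taken => place at 7.
942 hashes to 6, h2=7; 6 taken => place at 0.
743 hashes to 2; slot 2 is free => place at 2.
Table: [942, -, 743, 445, -, -, 97, 552, -, -, -, 292, 935]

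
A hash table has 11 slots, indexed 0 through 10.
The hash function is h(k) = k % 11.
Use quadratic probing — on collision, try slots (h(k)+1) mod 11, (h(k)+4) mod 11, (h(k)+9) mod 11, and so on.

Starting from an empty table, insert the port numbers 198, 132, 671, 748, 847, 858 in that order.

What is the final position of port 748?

9

198 hashes to 0; slot 0 is free => place at 0.
132 hashes to 0; 0 taken => place at 1.
671 hashes to 0; 0,1 taken => place at 4.
748 hashes to 0; 0,1,4 taken => place at 9.
847 hashes to 0; 0,1,4,9 taken => place at 5.
858 hashes to 0; 0,1,4,9,5 taken => place at 3.
Table: [198, 132, ., 858, 671, 847, ., ., ., 748, .]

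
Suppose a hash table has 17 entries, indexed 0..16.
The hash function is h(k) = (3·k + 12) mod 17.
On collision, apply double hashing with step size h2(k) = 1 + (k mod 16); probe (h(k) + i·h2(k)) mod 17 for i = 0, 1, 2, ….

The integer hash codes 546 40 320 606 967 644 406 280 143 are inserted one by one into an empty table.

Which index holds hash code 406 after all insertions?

546 hashes to 1; slot 1 is free -> place at 1.
40 hashes to 13; slot 13 is free -> place at 13.
320 hashes to 3; slot 3 is free -> place at 3.
606 hashes to 11; slot 11 is free -> place at 11.
967 hashes to 6; slot 6 is free -> place at 6.
644 hashes to 6, h2=5; 6,11 taken -> place at 16.
406 hashes to 6, h2=7; 6,13,3 taken -> place at 10.
280 hashes to 2; slot 2 is free -> place at 2.
143 hashes to 16, h2=16; 16 taken -> place at 15.
Table: [-, 546, 280, 320, -, -, 967, -, -, -, 406, 606, -, 40, -, 143, 644]

10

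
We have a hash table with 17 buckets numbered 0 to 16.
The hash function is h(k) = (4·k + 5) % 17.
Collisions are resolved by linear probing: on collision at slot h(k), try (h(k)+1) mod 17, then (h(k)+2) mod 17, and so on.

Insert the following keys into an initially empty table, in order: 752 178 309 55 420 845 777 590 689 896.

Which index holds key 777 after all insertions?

752: h=4 → slot 4
178: h=3 → slot 3
309: h=0 → slot 0
55: h=4, probe 4,5 → slot 5
420: h=2 → slot 2
845: h=2, probe 2,3,4,5,6 → slot 6
777: h=2, probe 2,3,4,5,6,7 → slot 7
590: h=2, probe 2,3,4,5,6,7,8 → slot 8
689: h=7, probe 7,8,9 → slot 9
896: h=2, probe 2,3,4,5,6,7,8,9,10 → slot 10
Table: [309, —, 420, 178, 752, 55, 845, 777, 590, 689, 896, —, —, —, —, —, —]

7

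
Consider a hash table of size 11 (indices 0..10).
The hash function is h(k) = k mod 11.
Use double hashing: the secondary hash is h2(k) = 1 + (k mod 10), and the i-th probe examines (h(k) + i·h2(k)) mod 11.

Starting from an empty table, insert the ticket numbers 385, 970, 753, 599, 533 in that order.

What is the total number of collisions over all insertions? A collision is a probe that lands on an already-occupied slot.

385: h=0 => slot 0
970: h=2 => slot 2
753: h=5 => slot 5
599: h=5, h2=10, probe 5,4 => slot 4
533: h=5, h2=4, probe 5,9 => slot 9
Table: [385, ∅, 970, ∅, 599, 753, ∅, ∅, ∅, 533, ∅]

2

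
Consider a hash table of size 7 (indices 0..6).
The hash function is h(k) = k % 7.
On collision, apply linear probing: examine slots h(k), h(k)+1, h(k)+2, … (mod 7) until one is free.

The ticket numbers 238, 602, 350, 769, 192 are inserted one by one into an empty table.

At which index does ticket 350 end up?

238 hashes to 0; slot 0 is free -> place at 0.
602 hashes to 0; 0 taken -> place at 1.
350 hashes to 0; 0,1 taken -> place at 2.
769 hashes to 6; slot 6 is free -> place at 6.
192 hashes to 3; slot 3 is free -> place at 3.
Table: [238, 602, 350, 192, ∅, ∅, 769]

2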